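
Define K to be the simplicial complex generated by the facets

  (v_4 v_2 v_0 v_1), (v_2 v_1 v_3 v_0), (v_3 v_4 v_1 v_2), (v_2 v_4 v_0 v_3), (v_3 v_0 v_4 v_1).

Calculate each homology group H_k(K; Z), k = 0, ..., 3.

H_0 ≅ Z,  H_1 = 0,  H_2 = 0,  H_3 ≅ Z.

Take the total order v_0 < v_1 < v_2 < v_3 < v_4 on the vertex set. Then K (dimension 3) consists of the simplices:

  0-simplices (5): [v_0], [v_1], [v_2], [v_3], [v_4]
  1-simplices (10): [v_0,v_1], [v_0,v_2], [v_0,v_3], [v_0,v_4], [v_1,v_2], [v_1,v_3], [v_1,v_4], [v_2,v_3], [v_2,v_4], [v_3,v_4]
  2-simplices (10): [v_0,v_1,v_2], [v_0,v_1,v_3], [v_0,v_1,v_4], [v_0,v_2,v_3], [v_0,v_2,v_4], [v_0,v_3,v_4], [v_1,v_2,v_3], [v_1,v_2,v_4], [v_1,v_3,v_4], [v_2,v_3,v_4]
  3-simplices (5): [v_0,v_1,v_2,v_3], [v_0,v_1,v_2,v_4], [v_0,v_1,v_3,v_4], [v_0,v_2,v_3,v_4], [v_1,v_2,v_3,v_4]

so the chain groups are C_0 ≅ Z^5, C_1 ≅ Z^10, C_2 ≅ Z^10, C_3 ≅ Z^5.

∂_1: C_1 → C_0 maps an edge to its endpoints' difference, ∂[p,q] = q − p. For instance
  ∂[v_1,v_2] = [v_2] − [v_1].
The resulting 5×10 matrix has rank 4, and its Smith normal form has invariant factors (1,1,1,1).

Boundary ∂_2: C_2 → C_1 maps a triangle to the signed sum of its edges. For instance
  ∂[v_1,v_2,v_4] = [v_2,v_4] − [v_1,v_4] + [v_1,v_2],
  ∂[v_2,v_3,v_4] = [v_3,v_4] − [v_2,v_4] + [v_2,v_3].
The resulting 10×10 matrix has rank 6, and its Smith normal form has invariant factors (1,1,1,1,1,1).

The boundary map ∂_3: C_3 → C_2 sends each 3-simplex σ to the alternating sum Σ_i (−1)^i (σ with its i-th vertex removed). For instance
  ∂[v_0,v_1,v_2,v_4] = [v_1,v_2,v_4] − [v_0,v_2,v_4] + [v_0,v_1,v_4] − [v_0,v_1,v_2],
  ∂[v_0,v_1,v_3,v_4] = [v_1,v_3,v_4] − [v_0,v_3,v_4] + [v_0,v_1,v_4] − [v_0,v_1,v_3].
As a 10×5 matrix over Z this has rank 4, with invariant factors (1,1,1,1).

Computing H_k = (kernel of ∂_k) / (image of ∂_{k+1}):

  H_0: rank C_0 − rank ∂_1 = 5 − 4 = 1, and the invariant factors of ∂_1 are all 1, so H_0 = Z.
  H_1: rank ker ∂_1 − rank ∂_2 = (10 − 4) − 6 = 0, and the invariant factors of ∂_2 are all 1, so H_1 = 0.
  H_2: rank ker ∂_2 − rank ∂_3 = (10 − 6) − 4 = 0, and the invariant factors of ∂_3 are all 1, so H_2 = 0.
  H_3: rank ker ∂_3 − rank ∂_4 = (5 − 4) − 0 = 1, and there is no ∂_4, so H_3 = Z.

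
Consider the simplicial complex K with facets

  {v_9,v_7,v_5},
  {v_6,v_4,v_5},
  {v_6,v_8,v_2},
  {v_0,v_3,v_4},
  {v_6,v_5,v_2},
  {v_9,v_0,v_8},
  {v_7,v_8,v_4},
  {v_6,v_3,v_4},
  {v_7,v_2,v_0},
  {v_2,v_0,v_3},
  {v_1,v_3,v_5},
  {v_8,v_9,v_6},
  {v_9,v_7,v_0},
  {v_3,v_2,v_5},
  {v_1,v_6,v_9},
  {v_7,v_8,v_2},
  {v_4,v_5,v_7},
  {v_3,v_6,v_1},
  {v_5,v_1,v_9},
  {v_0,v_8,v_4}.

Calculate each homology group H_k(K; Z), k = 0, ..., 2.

H_0 = Z,  H_1 = Z ⊕ Z/2Z,  H_2 = 0.

We work with the vertex ordering v_0 < v_1 < v_2 < v_3 < v_4 < v_5 < v_6 < v_7 < v_8 < v_9. The simplices of K, each written with vertices in increasing order, are:

  0-simplices (10): [v_0], [v_1], [v_2], [v_3], [v_4], [v_5], [v_6], [v_7], [v_8], [v_9]
  1-simplices (30): (30 of them)
  2-simplices (20): (20 of them)

Hence C_0 ≅ Z^10, C_1 ≅ Z^30, C_2 ≅ Z^20.

Boundary ∂_1: C_1 → C_0 is given by ∂[p,q] = [q] − [p].
The 10×30 boundary matrix has rank 9 and Smith normal form diag(1,1,1,1,1,1,1,1,1).

∂_2: C_2 → C_1 acts by ∂[p,q,r] = [q,r] − [p,r] + [p,q]. For instance
  ∂[v_0,v_2,v_7] = [v_2,v_7] − [v_0,v_7] + [v_0,v_2],
  ∂[v_4,v_7,v_8] = [v_7,v_8] − [v_4,v_8] + [v_4,v_7].
The resulting 30×20 matrix has rank 20, and its Smith normal form has invariant factors (1,1,1,1,1,1,1,1,1,1,1,1,1,1,1,1,1,1,1,2).

From H_k ≅ ker(∂_k) / im(∂_{k+1}) we obtain:

  H_0: rank C_0 − rank ∂_1 = 10 − 9 = 1, and the invariant factors of ∂_1 are all 1, so H_0 ≅ Z.
  H_1: rank ker ∂_1 − rank ∂_2 = (30 − 9) − 20 = 1, and ∂_2 has invariant factor 2 > 1, so H_1 ≅ Z ⊕ Z/2Z.
  H_2: rank ker ∂_2 − rank ∂_3 = (20 − 20) − 0 = 0, and there is no ∂_3, so H_2 ≅ 0.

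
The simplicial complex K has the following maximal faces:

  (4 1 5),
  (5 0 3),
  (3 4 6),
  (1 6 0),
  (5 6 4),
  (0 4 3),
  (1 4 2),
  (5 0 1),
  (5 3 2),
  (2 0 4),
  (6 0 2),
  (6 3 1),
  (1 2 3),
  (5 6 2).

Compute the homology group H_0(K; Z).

Fix the vertex order 0 < 1 < 2 < 3 < 4 < 5 < 6 and write every simplex with vertices in increasing order. Then dim K = 2 and the simplices of K are:

  0-simplices (7): [0], [1], [2], [3], [4], [5], [6]
  1-simplices (21): [0,1], [0,2], [0,3], [0,4], [0,5], [0,6], [1,2], [1,3], [1,4], [1,5], [1,6], [2,3], [2,4], [2,5], [2,6], [3,4], [3,5], [3,6], [4,5], [4,6], [5,6]
  2-simplices (14): [0,1,5], [0,1,6], [0,2,4], [0,2,6], [0,3,4], [0,3,5], [1,2,3], [1,2,4], [1,3,6], [1,4,5], [2,3,5], [2,5,6], [3,4,6], [4,5,6]

so the chain groups are C_0 ≅ Z^7, C_1 ≅ Z^21, C_2 ≅ Z^14.

The boundary map ∂_1: C_1 → C_0 maps an edge to its endpoints' difference, ∂[p,q] = q − p. For instance
  ∂[0,4] = [4] − [0].
The 7×21 boundary matrix has rank 6 and Smith normal form diag(1,1,1,1,1,1).

Boundary ∂_2: C_2 → C_1 maps a triangle to the signed sum of its edges. For instance
  ∂[1,2,3] = [2,3] − [1,3] + [1,2],
  ∂[0,1,5] = [1,5] − [0,5] + [0,1].
As a 21×14 matrix over Z this has rank 13, with invariant factors (1,1,1,1,1,1,1,1,1,1,1,1,1).

From H_k ≅ ker(∂_k) / im(∂_{k+1}) we obtain:

  H_0: rank C_0 − rank ∂_1 = 7 − 6 = 1, and the invariant factors of ∂_1 are all 1, so H_0 = Z.

H_0 ≅ Z.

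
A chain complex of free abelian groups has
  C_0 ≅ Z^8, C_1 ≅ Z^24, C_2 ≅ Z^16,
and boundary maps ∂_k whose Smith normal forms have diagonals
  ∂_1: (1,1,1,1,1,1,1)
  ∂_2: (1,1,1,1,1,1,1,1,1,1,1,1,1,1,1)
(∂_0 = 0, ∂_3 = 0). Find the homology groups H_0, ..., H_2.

H_0 ≅ Z,  H_1 ≅ Z^2,  H_2 ≅ Z.

H_0: b_0 = 8 − 0 − 7 = 1; torsion from ∂_1 factors > 1: none. So H_0 ≅ Z.
H_1: b_1 = 24 − 7 − 15 = 2; torsion from ∂_2 factors > 1: none. So H_1 ≅ Z^2.
H_2: b_2 = 16 − 15 − 0 = 1; torsion from ∂_3 factors > 1: none. So H_2 ≅ Z.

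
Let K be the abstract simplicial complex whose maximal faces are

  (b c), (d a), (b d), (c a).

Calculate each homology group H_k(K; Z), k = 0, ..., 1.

H_0 = Z,  H_1 = Z.

We work with the vertex ordering a < b < c < d. The simplices of K, each written with vertices in increasing order, are:

  0-simplices (4): a, b, c, d
  1-simplices (4): ac, ad, bc, bd

giving chain groups C_0 ≅ Z^4, C_1 ≅ Z^4.

∂_1: C_1 → C_0 sends each edge [p,q] (with p < q) to q − p. For instance
  ∂ad = d − a.
This gives a 4×4 integer matrix of rank 3; reducing to Smith normal form yields diagonal entries (1,1,1).

Computing H_k = (kernel of ∂_k) / (image of ∂_{k+1}):

  H_0: rank C_0 − rank ∂_1 = 4 − 3 = 1, and the invariant factors of ∂_1 are all 1, so H_0 ≅ Z.
  H_1: rank ker ∂_1 − rank ∂_2 = (4 − 3) − 0 = 1, and there is no ∂_2, so H_1 ≅ Z.

As a check, the Euler characteristic is 4 − 4 = 0, which agrees with 1 − 1 = 0.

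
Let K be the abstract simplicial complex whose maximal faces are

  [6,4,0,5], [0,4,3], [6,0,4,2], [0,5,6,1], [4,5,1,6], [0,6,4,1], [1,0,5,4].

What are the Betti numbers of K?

b_0 = 1, b_1 = 0, b_2 = 0, b_3 = 1.

Fix the vertex order 0 < 1 < 2 < 3 < 4 < 5 < 6 and write every simplex with vertices in increasing order. Then dim K = 3 and the simplices of K are:

  0-simplices (7): [0], [1], [2], [3], [4], [5], [6]
  1-simplices (15): [0,1], [0,2], [0,3], [0,4], [0,5], [0,6], [1,4], [1,5], [1,6], [2,4], [2,6], [3,4], [4,5], [4,6], [5,6]
  2-simplices (14): [0,1,4], [0,1,5], [0,1,6], [0,2,4], [0,2,6], [0,3,4], [0,4,5], [0,4,6], [0,5,6], [1,4,5], [1,4,6], [1,5,6], [2,4,6], [4,5,6]
  3-simplices (6): [0,1,4,5], [0,1,4,6], [0,1,5,6], [0,2,4,6], [0,4,5,6], [1,4,5,6]

so the chain groups are C_0 ≅ Z^7, C_1 ≅ Z^15, C_2 ≅ Z^14, C_3 ≅ Z^6.

∂_1: C_1 → C_0 maps an edge to its endpoints' difference, ∂[p,q] = q − p.
The 7×15 boundary matrix has rank 6 and Smith normal form diag(1,1,1,1,1,1).

Boundary ∂_2: C_2 → C_1 sends each 2-simplex [p,q,r] to [q,r] − [p,r] + [p,q]. For instance
  ∂[0,1,4] = [1,4] − [0,4] + [0,1],
  ∂[0,2,4] = [2,4] − [0,4] + [0,2].
The resulting 15×14 matrix has rank 9, and its Smith normal form has invariant factors (1,1,1,1,1,1,1,1,1).

Boundary ∂_3: C_3 → C_2 sends each 3-simplex σ to the alternating sum Σ_i (−1)^i (σ with its i-th vertex removed). For instance
  ∂[0,4,5,6] = [4,5,6] − [0,5,6] + [0,4,6] − [0,4,5],
  ∂[0,1,4,5] = [1,4,5] − [0,4,5] + [0,1,5] − [0,1,4].
The resulting 14×6 matrix has rank 5, and its Smith normal form has invariant factors (1,1,1,1,1).

From H_k ≅ ker(∂_k) / im(∂_{k+1}) we obtain:

  H_0: rank C_0 − rank ∂_1 = 7 − 6 = 1, and the invariant factors of ∂_1 are all 1, so H_0 = Z.
  H_1: rank ker ∂_1 − rank ∂_2 = (15 − 6) − 9 = 0, and the invariant factors of ∂_2 are all 1, so H_1 = 0.
  H_2: rank ker ∂_2 − rank ∂_3 = (14 − 9) − 5 = 0, and the invariant factors of ∂_3 are all 1, so H_2 = 0.
  H_3: rank ker ∂_3 − rank ∂_4 = (6 − 5) − 0 = 1, and there is no ∂_4, so H_3 = Z.

As a check, the Euler characteristic is 7 − 15 + 14 − 6 = 0, which agrees with 1 − 0 + 0 − 1 = 0.

Hence the Betti numbers are b_0 = 1, b_1 = 0, b_2 = 0, b_3 = 1.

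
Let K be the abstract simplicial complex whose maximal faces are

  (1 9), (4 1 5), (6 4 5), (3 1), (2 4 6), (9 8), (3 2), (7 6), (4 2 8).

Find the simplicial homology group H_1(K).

Order the vertices as 1 < 2 < 3 < 4 < 5 < 6 < 7 < 8 < 9. Listing each simplex with vertices in this order, K has dimension 2 with simplices:

  0-simplices (9): [1], [2], [3], [4], [5], [6], [7], [8], [9]
  1-simplices (14): [1,3], [1,4], [1,5], [1,9], [2,3], [2,4], [2,6], [2,8], [4,5], [4,6], [4,8], [5,6], [6,7], [8,9]
  2-simplices (4): [1,4,5], [2,4,6], [2,4,8], [4,5,6]

Hence C_0 ≅ Z^9, C_1 ≅ Z^14, C_2 ≅ Z^4.

The boundary map ∂_1: C_1 → C_0 is given by ∂[p,q] = [q] − [p].
The resulting 9×14 matrix has rank 8, and its Smith normal form has invariant factors (1,1,1,1,1,1,1,1).

∂_2: C_2 → C_1 sends each 2-simplex [p,q,r] to [q,r] − [p,r] + [p,q]. For instance
  ∂[4,5,6] = [5,6] − [4,6] + [4,5],
  ∂[2,4,8] = [4,8] − [2,8] + [2,4].
The 14×4 boundary matrix has rank 4 and Smith normal form diag(1,1,1,1).

Now H_k = ker ∂_k / im ∂_{k+1}, so:

  H_1: rank ker ∂_1 − rank ∂_2 = (14 − 8) − 4 = 2, and the invariant factors of ∂_2 are all 1, so H_1 = Z^2.

H_1 ≅ Z^2.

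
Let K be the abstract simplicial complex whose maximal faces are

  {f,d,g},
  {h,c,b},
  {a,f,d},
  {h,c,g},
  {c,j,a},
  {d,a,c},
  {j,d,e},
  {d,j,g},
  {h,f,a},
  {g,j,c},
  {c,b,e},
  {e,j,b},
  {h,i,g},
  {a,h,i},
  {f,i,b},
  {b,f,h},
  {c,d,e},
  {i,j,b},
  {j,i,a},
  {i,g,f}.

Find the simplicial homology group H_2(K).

H_2 ≅ 0.

Fix the vertex order a < b < c < d < e < f < g < h < i < j and write every simplex with vertices in increasing order. Then dim K = 2 and the simplices of K are:

  0-simplices (10): a, b, c, d, e, f, g, h, i, j
  1-simplices (30): ac, ad, af, ah, ai, aj, bc, be, bf, bh, bi, bj, cd, ce, cg, ch, cj, de, df, dg, dj, ej, fg, fh, fi, gh, gi, gj, hi, ij
  2-simplices (20): acd, acj, adf, afh, ahi, aij, bce, bch, bej, bfh, bfi, bij, cde, cgh, cgj, dej, dfg, dgj, fgi, ghi

giving chain groups C_0 ≅ Z^10, C_1 ≅ Z^30, C_2 ≅ Z^20.

The boundary map ∂_1: C_1 → C_0 sends each edge [p,q] (with p < q) to q − p. For instance
  ∂ad = d − a.
The resulting 10×30 matrix has rank 9, and its Smith normal form has invariant factors (1,1,1,1,1,1,1,1,1).

The boundary map ∂_2: C_2 → C_1 maps a triangle to the signed sum of its edges. For instance
  ∂bej = ej − bj + be,
  ∂aij = ij − aj + ai.
The resulting 30×20 matrix has rank 20, and its Smith normal form has invariant factors (1,1,1,1,1,1,1,1,1,1,1,1,1,1,1,1,1,1,1,2).

From H_k ≅ ker(∂_k) / im(∂_{k+1}) we obtain:

  H_2: rank ker ∂_2 − rank ∂_3 = (20 − 20) − 0 = 0, and there is no ∂_3, so H_2 = 0.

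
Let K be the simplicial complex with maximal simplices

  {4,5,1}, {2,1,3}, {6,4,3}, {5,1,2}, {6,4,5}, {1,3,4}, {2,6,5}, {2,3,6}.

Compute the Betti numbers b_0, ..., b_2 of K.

b_0 = 1, b_1 = 0, b_2 = 1.

Take the total order 1 < 2 < 3 < 4 < 5 < 6 on the vertex set. Then K (dimension 2) consists of the simplices:

  0-simplices (6): [1], [2], [3], [4], [5], [6]
  1-simplices (12): [1,2], [1,3], [1,4], [1,5], [2,3], [2,5], [2,6], [3,4], [3,6], [4,5], [4,6], [5,6]
  2-simplices (8): [1,2,3], [1,2,5], [1,3,4], [1,4,5], [2,3,6], [2,5,6], [3,4,6], [4,5,6]

so the chain groups are C_0 ≅ Z^6, C_1 ≅ Z^12, C_2 ≅ Z^8.

∂_1: C_1 → C_0 maps an edge to its endpoints' difference, ∂[p,q] = q − p.
The resulting 6×12 matrix has rank 5, and its Smith normal form has invariant factors (1,1,1,1,1).

Boundary ∂_2: C_2 → C_1 sends each 2-simplex [p,q,r] to [q,r] − [p,r] + [p,q]. For instance
  ∂[1,2,3] = [2,3] − [1,3] + [1,2],
  ∂[2,3,6] = [3,6] − [2,6] + [2,3].
The resulting 12×8 matrix has rank 7, and its Smith normal form has invariant factors (1,1,1,1,1,1,1).

Computing H_k = (kernel of ∂_k) / (image of ∂_{k+1}):

  H_0: rank C_0 − rank ∂_1 = 6 − 5 = 1, and the invariant factors of ∂_1 are all 1, so H_0 = Z.
  H_1: rank ker ∂_1 − rank ∂_2 = (12 − 5) − 7 = 0, and the invariant factors of ∂_2 are all 1, so H_1 = 0.
  H_2: rank ker ∂_2 − rank ∂_3 = (8 − 7) − 0 = 1, and there is no ∂_3, so H_2 = Z.

Hence the Betti numbers are b_0 = 1, b_1 = 0, b_2 = 1.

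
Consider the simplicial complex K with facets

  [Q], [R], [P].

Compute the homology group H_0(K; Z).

H_0 = Z^3.

We work with the vertex ordering P < Q < R. The simplices of K, each written with vertices in increasing order, are:

  0-simplices (3): P, Q, R

giving chain groups C_0 ≅ Z^3.

From H_k ≅ ker(∂_k) / im(∂_{k+1}) we obtain:

  H_0: rank C_0 − rank ∂_1 = 3 − 0 = 3, and there is no ∂_1, so H_0 ≅ Z^3.

(K is a triangulation of a set of 3 points.)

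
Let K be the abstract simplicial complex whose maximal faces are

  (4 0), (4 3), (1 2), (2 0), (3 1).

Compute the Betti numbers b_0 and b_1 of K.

Order the vertices as 0 < 1 < 2 < 3 < 4. Listing each simplex with vertices in this order, K has dimension 1 with simplices:

  0-simplices (5): [0], [1], [2], [3], [4]
  1-simplices (5): [0,2], [0,4], [1,2], [1,3], [3,4]

Hence C_0 ≅ Z^5, C_1 ≅ Z^5.

∂_1: C_1 → C_0 maps an edge to its endpoints' difference, ∂[p,q] = q − p. For instance
  ∂[0,2] = [2] − [0].
This gives a 5×5 integer matrix of rank 4; reducing to Smith normal form yields diagonal entries (1,1,1,1).

Computing H_k = (kernel of ∂_k) / (image of ∂_{k+1}):

  H_0: rank C_0 − rank ∂_1 = 5 − 4 = 1, and the invariant factors of ∂_1 are all 1, so H_0 ≅ Z.
  H_1: rank ker ∂_1 − rank ∂_2 = (5 − 4) − 0 = 1, and there is no ∂_2, so H_1 ≅ Z.

As a check, the Euler characteristic is 5 − 5 = 0, which agrees with 1 − 1 = 0.

Hence the Betti numbers are b_0 = 1, b_1 = 1.

b_0 = 1, b_1 = 1.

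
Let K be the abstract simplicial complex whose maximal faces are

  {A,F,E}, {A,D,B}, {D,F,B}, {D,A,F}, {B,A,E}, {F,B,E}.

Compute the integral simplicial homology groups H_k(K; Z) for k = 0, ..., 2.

H_0 = Z,  H_1 = 0,  H_2 = Z.

Order the vertices as A < B < D < E < F. Listing each simplex with vertices in this order, K has dimension 2 with simplices:

  0-simplices (5): A, B, D, E, F
  1-simplices (9): AB, AD, AE, AF, BD, BE, BF, DF, EF
  2-simplices (6): ABD, ABE, ADF, AEF, BDF, BEF

Hence C_0 ≅ Z^5, C_1 ≅ Z^9, C_2 ≅ Z^6.

The boundary map ∂_1: C_1 → C_0 is given by ∂[p,q] = [q] − [p].
The resulting 5×9 matrix has rank 4, and its Smith normal form has invariant factors (1,1,1,1).

Boundary ∂_2: C_2 → C_1 sends each 2-simplex [p,q,r] to [q,r] − [p,r] + [p,q]. For instance
  ∂AEF = EF − AF + AE,
  ∂ABE = BE − AE + AB.
The 9×6 boundary matrix has rank 5 and Smith normal form diag(1,1,1,1,1).

Now H_k = ker ∂_k / im ∂_{k+1}, so:

  H_0: rank C_0 − rank ∂_1 = 5 − 4 = 1, and the invariant factors of ∂_1 are all 1, so H_0 = Z.
  H_1: rank ker ∂_1 − rank ∂_2 = (9 − 4) − 5 = 0, and the invariant factors of ∂_2 are all 1, so H_1 = 0.
  H_2: rank ker ∂_2 − rank ∂_3 = (6 − 5) − 0 = 1, and there is no ∂_3, so H_2 = Z.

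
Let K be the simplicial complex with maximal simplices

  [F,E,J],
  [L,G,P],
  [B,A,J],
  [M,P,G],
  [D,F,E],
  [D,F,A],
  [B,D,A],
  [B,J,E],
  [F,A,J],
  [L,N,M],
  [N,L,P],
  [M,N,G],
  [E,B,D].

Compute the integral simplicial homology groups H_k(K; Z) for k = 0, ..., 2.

H_0 = Z^2,  H_1 = Z,  H_2 = Z.

We work with the vertex ordering A < B < D < E < F < G < J < L < M < N < P. The simplices of K, each written with vertices in increasing order, are:

  0-simplices (11): A, B, D, E, F, G, J, L, M, N, P
  1-simplices (22): AB, AD, AF, AJ, BD, BE, BJ, DE, DF, EF, EJ, FJ, GL, GM, GN, GP, LM, LN, LP, MN, MP, NP
  2-simplices (13): ABD, ABJ, ADF, AFJ, BDE, BEJ, DEF, EFJ, GLP, GMN, GMP, LMN, LNP

giving chain groups C_0 ≅ Z^11, C_1 ≅ Z^22, C_2 ≅ Z^13.

The boundary map ∂_1: C_1 → C_0 is given by ∂[p,q] = [q] − [p]. For instance
  ∂AD = D − A.
The resulting 11×22 matrix has rank 9, and its Smith normal form has invariant factors (1,1,1,1,1,1,1,1,1).

Boundary ∂_2: C_2 → C_1 maps a triangle to the signed sum of its edges. For instance
  ∂ABD = BD − AD + AB,
  ∂DEF = EF − DF + DE.
The resulting 22×13 matrix has rank 12, and its Smith normal form has invariant factors (1,1,1,1,1,1,1,1,1,1,1,1).

From H_k ≅ ker(∂_k) / im(∂_{k+1}) we obtain:

  H_0: rank C_0 − rank ∂_1 = 11 − 9 = 2, and the invariant factors of ∂_1 are all 1, so H_0 ≅ Z^2.
  H_1: rank ker ∂_1 − rank ∂_2 = (22 − 9) − 12 = 1, and the invariant factors of ∂_2 are all 1, so H_1 ≅ Z.
  H_2: rank ker ∂_2 − rank ∂_3 = (13 − 12) − 0 = 1, and there is no ∂_3, so H_2 ≅ Z.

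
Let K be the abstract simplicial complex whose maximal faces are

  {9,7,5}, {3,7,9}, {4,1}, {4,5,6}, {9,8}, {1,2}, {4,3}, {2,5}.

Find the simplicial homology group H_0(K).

H_0 ≅ Z.

Order the vertices as 1 < 2 < 3 < 4 < 5 < 6 < 7 < 8 < 9. Listing each simplex with vertices in this order, K has dimension 2 with simplices:

  0-simplices (9): [1], [2], [3], [4], [5], [6], [7], [8], [9]
  1-simplices (13): [1,2], [1,4], [2,5], [3,4], [3,7], [3,9], [4,5], [4,6], [5,6], [5,7], [5,9], [7,9], [8,9]
  2-simplices (3): [3,7,9], [4,5,6], [5,7,9]

giving chain groups C_0 ≅ Z^9, C_1 ≅ Z^13, C_2 ≅ Z^3.

The boundary map ∂_1: C_1 → C_0 is given by ∂[p,q] = [q] − [p].
The 9×13 boundary matrix has rank 8 and Smith normal form diag(1,1,1,1,1,1,1,1).

∂_2: C_2 → C_1 maps a triangle to the signed sum of its edges. For instance
  ∂[5,7,9] = [7,9] − [5,9] + [5,7],
  ∂[3,7,9] = [7,9] − [3,9] + [3,7].
As a 13×3 matrix over Z this has rank 3, with invariant factors (1,1,1).

From H_k ≅ ker(∂_k) / im(∂_{k+1}) we obtain:

  H_0: rank C_0 − rank ∂_1 = 9 − 8 = 1, and the invariant factors of ∂_1 are all 1, so H_0 ≅ Z.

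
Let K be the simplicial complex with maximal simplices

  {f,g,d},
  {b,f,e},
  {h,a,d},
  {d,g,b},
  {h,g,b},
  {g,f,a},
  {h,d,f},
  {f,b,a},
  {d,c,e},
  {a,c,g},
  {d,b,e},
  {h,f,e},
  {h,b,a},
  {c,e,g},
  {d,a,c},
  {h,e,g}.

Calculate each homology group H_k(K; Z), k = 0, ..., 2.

Order the vertices as a < b < c < d < e < f < g < h. Listing each simplex with vertices in this order, K has dimension 2 with simplices:

  0-simplices (8): a, b, c, d, e, f, g, h
  1-simplices (24): ab, ac, ad, af, ag, ah, bd, be, bf, bg, bh, cd, ce, cg, de, df, dg, dh, ef, eg, eh, fg, fh, gh
  2-simplices (16): abf, abh, acd, acg, adh, afg, bde, bdg, bef, bgh, cde, ceg, dfg, dfh, efh, egh

so the chain groups are C_0 ≅ Z^8, C_1 ≅ Z^24, C_2 ≅ Z^16.

∂_1: C_1 → C_0 maps an edge to its endpoints' difference, ∂[p,q] = q − p. For instance
  ∂cg = g − c.
This gives a 8×24 integer matrix of rank 7; reducing to Smith normal form yields diagonal entries (1,1,1,1,1,1,1).

The boundary map ∂_2: C_2 → C_1 acts by ∂[p,q,r] = [q,r] − [p,r] + [p,q]. For instance
  ∂abf = bf − af + ab,
  ∂bgh = gh − bh + bg.
As a 24×16 matrix over Z this has rank 15, with invariant factors (1,1,1,1,1,1,1,1,1,1,1,1,1,1,1).

Reading off H_k = ker ∂_k / im ∂_{k+1}:

  H_0: rank C_0 − rank ∂_1 = 8 − 7 = 1, and the invariant factors of ∂_1 are all 1, so H_0 ≅ Z.
  H_1: rank ker ∂_1 − rank ∂_2 = (24 − 7) − 15 = 2, and the invariant factors of ∂_2 are all 1, so H_1 ≅ Z^2.
  H_2: rank ker ∂_2 − rank ∂_3 = (16 − 15) − 0 = 1, and there is no ∂_3, so H_2 ≅ Z.

(K is a triangulation of the torus T^2.)

H_0 ≅ Z,  H_1 ≅ Z^2,  H_2 ≅ Z.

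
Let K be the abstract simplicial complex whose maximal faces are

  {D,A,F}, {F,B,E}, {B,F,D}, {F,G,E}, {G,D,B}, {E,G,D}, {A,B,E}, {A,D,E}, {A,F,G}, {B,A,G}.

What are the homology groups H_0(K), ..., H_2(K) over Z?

Take the total order A < B < D < E < F < G on the vertex set. Then K (dimension 2) consists of the simplices:

  0-simplices (6): A, B, D, E, F, G
  1-simplices (15): AB, AD, AE, AF, AG, BD, BE, BF, BG, DE, DF, DG, EF, EG, FG
  2-simplices (10): ABE, ABG, ADE, ADF, AFG, BDF, BDG, BEF, DEG, EFG

so the chain groups are C_0 ≅ Z^6, C_1 ≅ Z^15, C_2 ≅ Z^10.

The boundary map ∂_1: C_1 → C_0 is given by ∂[p,q] = [q] − [p]. For instance
  ∂EG = G − E.
The 6×15 boundary matrix has rank 5 and Smith normal form diag(1,1,1,1,1).

∂_2: C_2 → C_1 maps a triangle to the signed sum of its edges. For instance
  ∂BEF = EF − BF + BE,
  ∂BDF = DF − BF + BD.
As a 15×10 matrix over Z this has rank 10, with invariant factors (1,1,1,1,1,1,1,1,1,2).

Reading off H_k = ker ∂_k / im ∂_{k+1}:

  H_0: rank C_0 − rank ∂_1 = 6 − 5 = 1, and the invariant factors of ∂_1 are all 1, so H_0 = Z.
  H_1: rank ker ∂_1 − rank ∂_2 = (15 − 5) − 10 = 0, and ∂_2 has invariant factor 2 > 1, so H_1 = Z/2Z.
  H_2: rank ker ∂_2 − rank ∂_3 = (10 − 10) − 0 = 0, and there is no ∂_3, so H_2 = 0.

H_0 ≅ Z,  H_1 ≅ Z/2Z,  H_2 = 0.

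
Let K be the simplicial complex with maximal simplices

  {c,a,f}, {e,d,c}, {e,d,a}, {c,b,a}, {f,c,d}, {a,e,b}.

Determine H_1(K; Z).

H_1 = Z.

Take the total order a < b < c < d < e < f on the vertex set. Then K (dimension 2) consists of the simplices:

  0-simplices (6): a, b, c, d, e, f
  1-simplices (12): ab, ac, ad, ae, af, bc, be, cd, ce, cf, de, df
  2-simplices (6): abc, abe, acf, ade, cde, cdf

Hence C_0 ≅ Z^6, C_1 ≅ Z^12, C_2 ≅ Z^6.

Boundary ∂_1: C_1 → C_0 sends each edge [p,q] (with p < q) to q − p. For instance
  ∂ad = d − a.
The resulting 6×12 matrix has rank 5, and its Smith normal form has invariant factors (1,1,1,1,1).

The boundary map ∂_2: C_2 → C_1 maps a triangle to the signed sum of its edges. For instance
  ∂abc = bc − ac + ab,
  ∂acf = cf − af + ac.
This gives a 12×6 integer matrix of rank 6; reducing to Smith normal form yields diagonal entries (1,1,1,1,1,1).

From H_k ≅ ker(∂_k) / im(∂_{k+1}) we obtain:

  H_1: rank ker ∂_1 − rank ∂_2 = (12 − 5) − 6 = 1, and the invariant factors of ∂_2 are all 1, so H_1 = Z.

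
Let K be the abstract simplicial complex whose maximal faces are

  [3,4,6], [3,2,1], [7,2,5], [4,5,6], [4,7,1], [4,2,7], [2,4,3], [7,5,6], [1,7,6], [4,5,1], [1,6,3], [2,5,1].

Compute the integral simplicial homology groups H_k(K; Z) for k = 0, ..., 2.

K has 7 vertices, 18 edges, 12 triangles.
rank ∂_0 = 0, rank ∂_1 = 6 ⇒ b_0 = 7 − 0 − 6 = 1; all invariant factors of ∂_1 are 1 so no torsion. So H_0 ≅ Z.
rank ∂_1 = 6, rank ∂_2 = 12 ⇒ b_1 = 18 − 6 − 12 = 0; ∂_2 has invariant factor(s) [2] giving torsion. So H_1 ≅ Z/2.
rank ∂_2 = 12, rank ∂_3 = 0 ⇒ b_2 = 12 − 12 − 0 = 0. So H_2 ≅ 0.

H_0 = Z,  H_1 = Z/2,  H_2 = 0.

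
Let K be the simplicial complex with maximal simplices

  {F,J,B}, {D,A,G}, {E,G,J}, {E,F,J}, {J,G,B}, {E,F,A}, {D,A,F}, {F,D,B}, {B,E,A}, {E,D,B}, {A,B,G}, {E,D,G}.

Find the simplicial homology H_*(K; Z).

H_0 = Z,  H_1 = Z/2,  H_2 = 0.

Fix the vertex order A < B < D < E < F < G < J and write every simplex with vertices in increasing order. Then dim K = 2 and the simplices of K are:

  0-simplices (7): A, B, D, E, F, G, J
  1-simplices (18): AB, AD, AE, AF, AG, BD, BE, BF, BG, BJ, DE, DF, DG, EF, EG, EJ, FJ, GJ
  2-simplices (12): ABE, ABG, ADF, ADG, AEF, BDE, BDF, BFJ, BGJ, DEG, EFJ, EGJ

giving chain groups C_0 ≅ Z^7, C_1 ≅ Z^18, C_2 ≅ Z^12.

∂_1: C_1 → C_0 maps an edge to its endpoints' difference, ∂[p,q] = q − p.
This gives a 7×18 integer matrix of rank 6; reducing to Smith normal form yields diagonal entries (1,1,1,1,1,1).

Boundary ∂_2: C_2 → C_1 sends each 2-simplex [p,q,r] to [q,r] − [p,r] + [p,q]. For instance
  ∂ADF = DF − AF + AD,
  ∂BFJ = FJ − BJ + BF.
The resulting 18×12 matrix has rank 12, and its Smith normal form has invariant factors (1,1,1,1,1,1,1,1,1,1,1,2).

Computing H_k = (kernel of ∂_k) / (image of ∂_{k+1}):

  H_0: rank C_0 − rank ∂_1 = 7 − 6 = 1, and the invariant factors of ∂_1 are all 1, so H_0 = Z.
  H_1: rank ker ∂_1 − rank ∂_2 = (18 − 6) − 12 = 0, and ∂_2 has invariant factor 2 > 1, so H_1 = Z/2.
  H_2: rank ker ∂_2 − rank ∂_3 = (12 − 12) − 0 = 0, and there is no ∂_3, so H_2 = 0.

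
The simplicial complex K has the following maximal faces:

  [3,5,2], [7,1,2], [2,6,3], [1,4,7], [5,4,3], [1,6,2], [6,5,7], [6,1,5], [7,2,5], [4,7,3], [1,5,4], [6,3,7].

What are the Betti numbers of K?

We work with the vertex ordering 1 < 2 < 3 < 4 < 5 < 6 < 7. The simplices of K, each written with vertices in increasing order, are:

  0-simplices (7): [1], [2], [3], [4], [5], [6], [7]
  1-simplices (18): [1,2], [1,4], [1,5], [1,6], [1,7], [2,3], [2,5], [2,6], [2,7], [3,4], [3,5], [3,6], [3,7], [4,5], [4,7], [5,6], [5,7], [6,7]
  2-simplices (12): [1,2,6], [1,2,7], [1,4,5], [1,4,7], [1,5,6], [2,3,5], [2,3,6], [2,5,7], [3,4,5], [3,4,7], [3,6,7], [5,6,7]

giving chain groups C_0 ≅ Z^7, C_1 ≅ Z^18, C_2 ≅ Z^12.

The boundary map ∂_1: C_1 → C_0 is given by ∂[p,q] = [q] − [p].
As a 7×18 matrix over Z this has rank 6, with invariant factors (1,1,1,1,1,1).

∂_2: C_2 → C_1 acts by ∂[p,q,r] = [q,r] − [p,r] + [p,q]. For instance
  ∂[1,4,5] = [4,5] − [1,5] + [1,4],
  ∂[5,6,7] = [6,7] − [5,7] + [5,6].
The resulting 18×12 matrix has rank 12, and its Smith normal form has invariant factors (1,1,1,1,1,1,1,1,1,1,1,2).

Reading off H_k = ker ∂_k / im ∂_{k+1}:

  H_0: rank C_0 − rank ∂_1 = 7 − 6 = 1, and the invariant factors of ∂_1 are all 1, so H_0 ≅ Z.
  H_1: rank ker ∂_1 − rank ∂_2 = (18 − 6) − 12 = 0, and ∂_2 has invariant factor 2 > 1, so H_1 ≅ Z/2Z.
  H_2: rank ker ∂_2 − rank ∂_3 = (12 − 12) − 0 = 0, and there is no ∂_3, so H_2 ≅ 0.

(K is a triangulation of the real projective plane RP^2.)

Hence the Betti numbers are b_0 = 1, b_1 = 0, b_2 = 0.

b_0 = 1, b_1 = 0, b_2 = 0.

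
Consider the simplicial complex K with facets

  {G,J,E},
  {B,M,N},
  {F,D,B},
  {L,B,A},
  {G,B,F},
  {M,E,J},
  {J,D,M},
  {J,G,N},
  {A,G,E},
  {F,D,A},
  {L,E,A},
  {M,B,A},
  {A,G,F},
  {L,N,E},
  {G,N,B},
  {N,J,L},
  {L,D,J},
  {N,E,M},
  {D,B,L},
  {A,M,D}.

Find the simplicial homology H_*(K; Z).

Order the vertices as A < B < D < E < F < G < J < L < M < N. Listing each simplex with vertices in this order, K has dimension 2 with simplices:

  0-simplices (10): A, B, D, E, F, G, J, L, M, N
  1-simplices (30): AB, AD, AE, AF, AG, AL, AM, BD, BF, BG, BL, BM, BN, DF, DJ, DL, DM, EG, EJ, EL, EM, EN, FG, GJ, GN, JL, JM, JN, LN, MN
  2-simplices (20): ABL, ABM, ADF, ADM, AEG, AEL, AFG, BDF, BDL, BFG, BGN, BMN, DJL, DJM, EGJ, EJM, ELN, EMN, GJN, JLN

giving chain groups C_0 ≅ Z^10, C_1 ≅ Z^30, C_2 ≅ Z^20.

The boundary map ∂_1: C_1 → C_0 sends each edge [p,q] (with p < q) to q − p. For instance
  ∂AL = L − A.
As a 10×30 matrix over Z this has rank 9, with invariant factors (1,1,1,1,1,1,1,1,1).

∂_2: C_2 → C_1 acts by ∂[p,q,r] = [q,r] − [p,r] + [p,q]. For instance
  ∂BDF = DF − BF + BD,
  ∂ELN = LN − EN + EL.
The 30×20 boundary matrix has rank 20 and Smith normal form diag(1,1,1,1,1,1,1,1,1,1,1,1,1,1,1,1,1,1,1,2).

From H_k ≅ ker(∂_k) / im(∂_{k+1}) we obtain:

  H_0: rank C_0 − rank ∂_1 = 10 − 9 = 1, and the invariant factors of ∂_1 are all 1, so H_0 = Z.
  H_1: rank ker ∂_1 − rank ∂_2 = (30 − 9) − 20 = 1, and ∂_2 has invariant factor 2 > 1, so H_1 = Z ⊕ Z_2.
  H_2: rank ker ∂_2 − rank ∂_3 = (20 − 20) − 0 = 0, and there is no ∂_3, so H_2 = 0.

H_0 = Z,  H_1 = Z ⊕ Z_2,  H_2 = 0.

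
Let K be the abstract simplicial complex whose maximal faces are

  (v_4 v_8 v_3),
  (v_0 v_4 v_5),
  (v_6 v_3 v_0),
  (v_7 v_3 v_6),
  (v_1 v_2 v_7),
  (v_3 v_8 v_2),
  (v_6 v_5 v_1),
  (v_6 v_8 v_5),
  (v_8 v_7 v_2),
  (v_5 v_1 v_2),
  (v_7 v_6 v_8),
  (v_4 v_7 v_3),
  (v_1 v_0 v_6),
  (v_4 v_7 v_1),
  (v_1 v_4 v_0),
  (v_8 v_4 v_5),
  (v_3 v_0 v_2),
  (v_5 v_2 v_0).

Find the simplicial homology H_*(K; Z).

K has 9 vertices, 27 edges, 18 triangles.
rank ∂_0 = 0, rank ∂_1 = 8 ⇒ b_0 = 9 − 0 − 8 = 1; all invariant factors of ∂_1 are 1 so no torsion. So H_0 = Z.
rank ∂_1 = 8, rank ∂_2 = 18 ⇒ b_1 = 27 − 8 − 18 = 1; ∂_2 has invariant factor(s) [2] giving torsion. So H_1 = Z ⊕ Z/2Z.
rank ∂_2 = 18, rank ∂_3 = 0 ⇒ b_2 = 18 − 18 − 0 = 0. So H_2 = 0.

H_0 ≅ Z,  H_1 ≅ Z ⊕ Z/2Z,  H_2 = 0.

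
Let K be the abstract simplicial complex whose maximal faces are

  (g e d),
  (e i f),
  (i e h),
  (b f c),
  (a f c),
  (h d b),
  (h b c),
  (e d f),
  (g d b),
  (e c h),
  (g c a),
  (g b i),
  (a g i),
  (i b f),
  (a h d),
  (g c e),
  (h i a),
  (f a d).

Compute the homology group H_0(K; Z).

H_0 = Z.

We work with the vertex ordering a < b < c < d < e < f < g < h < i. The simplices of K, each written with vertices in increasing order, are:

  0-simplices (9): a, b, c, d, e, f, g, h, i
  1-simplices (27): ac, ad, af, ag, ah, ai, bc, bd, bf, bg, bh, bi, ce, cf, cg, ch, de, df, dg, dh, ef, eg, eh, ei, fi, gi, hi
  2-simplices (18): acf, acg, adf, adh, agi, ahi, bcf, bch, bdg, bdh, bfi, bgi, ceg, ceh, def, deg, efi, ehi

Hence C_0 ≅ Z^9, C_1 ≅ Z^27, C_2 ≅ Z^18.

Boundary ∂_1: C_1 → C_0 maps an edge to its endpoints' difference, ∂[p,q] = q − p. For instance
  ∂bc = c − b.
The 9×27 boundary matrix has rank 8 and Smith normal form diag(1,1,1,1,1,1,1,1).

Boundary ∂_2: C_2 → C_1 acts by ∂[p,q,r] = [q,r] − [p,r] + [p,q]. For instance
  ∂bdg = dg − bg + bd,
  ∂adf = df − af + ad.
As a 27×18 matrix over Z this has rank 17, with invariant factors (1,1,1,1,1,1,1,1,1,1,1,1,1,1,1,1,1).

Now H_k = ker ∂_k / im ∂_{k+1}, so:

  H_0: rank C_0 − rank ∂_1 = 9 − 8 = 1, and the invariant factors of ∂_1 are all 1, so H_0 = Z.

(K is a triangulation of the torus T^2.)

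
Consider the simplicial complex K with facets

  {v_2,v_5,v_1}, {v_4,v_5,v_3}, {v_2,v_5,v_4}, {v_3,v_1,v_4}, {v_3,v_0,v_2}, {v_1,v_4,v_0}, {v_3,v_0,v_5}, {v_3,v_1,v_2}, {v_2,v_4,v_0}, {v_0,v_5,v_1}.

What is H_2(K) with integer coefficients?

We work with the vertex ordering v_0 < v_1 < v_2 < v_3 < v_4 < v_5. The simplices of K, each written with vertices in increasing order, are:

  0-simplices (6): [v_0], [v_1], [v_2], [v_3], [v_4], [v_5]
  1-simplices (15): (15 of them)
  2-simplices (10): [v_0,v_1,v_4], [v_0,v_1,v_5], [v_0,v_2,v_3], [v_0,v_2,v_4], [v_0,v_3,v_5], [v_1,v_2,v_3], [v_1,v_2,v_5], [v_1,v_3,v_4], [v_2,v_4,v_5], [v_3,v_4,v_5]

Hence C_0 ≅ Z^6, C_1 ≅ Z^15, C_2 ≅ Z^10.

The boundary map ∂_1: C_1 → C_0 is given by ∂[p,q] = [q] − [p]. For instance
  ∂[v_1,v_2] = [v_2] − [v_1].
As a 6×15 matrix over Z this has rank 5, with invariant factors (1,1,1,1,1).

The boundary map ∂_2: C_2 → C_1 sends each 2-simplex [p,q,r] to [q,r] − [p,r] + [p,q]. For instance
  ∂[v_1,v_2,v_5] = [v_2,v_5] − [v_1,v_5] + [v_1,v_2],
  ∂[v_0,v_2,v_3] = [v_2,v_3] − [v_0,v_3] + [v_0,v_2].
The 15×10 boundary matrix has rank 10 and Smith normal form diag(1,1,1,1,1,1,1,1,1,2).

Computing H_k = (kernel of ∂_k) / (image of ∂_{k+1}):

  H_2: rank ker ∂_2 − rank ∂_3 = (10 − 10) − 0 = 0, and there is no ∂_3, so H_2 = 0.

(K is a triangulation of the real projective plane RP^2.)

H_2 ≅ 0.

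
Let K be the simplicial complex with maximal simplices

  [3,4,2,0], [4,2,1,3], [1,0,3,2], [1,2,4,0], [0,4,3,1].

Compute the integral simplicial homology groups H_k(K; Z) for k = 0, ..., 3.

Order the vertices as 0 < 1 < 2 < 3 < 4. Listing each simplex with vertices in this order, K has dimension 3 with simplices:

  0-simplices (5): [0], [1], [2], [3], [4]
  1-simplices (10): [0,1], [0,2], [0,3], [0,4], [1,2], [1,3], [1,4], [2,3], [2,4], [3,4]
  2-simplices (10): [0,1,2], [0,1,3], [0,1,4], [0,2,3], [0,2,4], [0,3,4], [1,2,3], [1,2,4], [1,3,4], [2,3,4]
  3-simplices (5): [0,1,2,3], [0,1,2,4], [0,1,3,4], [0,2,3,4], [1,2,3,4]

Hence C_0 ≅ Z^5, C_1 ≅ Z^10, C_2 ≅ Z^10, C_3 ≅ Z^5.

∂_1: C_1 → C_0 is given by ∂[p,q] = [q] − [p]. For instance
  ∂[0,3] = [3] − [0].
This gives a 5×10 integer matrix of rank 4; reducing to Smith normal form yields diagonal entries (1,1,1,1).

Boundary ∂_2: C_2 → C_1 maps a triangle to the signed sum of its edges. For instance
  ∂[0,1,3] = [1,3] − [0,3] + [0,1],
  ∂[1,2,4] = [2,4] − [1,4] + [1,2].
The 10×10 boundary matrix has rank 6 and Smith normal form diag(1,1,1,1,1,1).

∂_3: C_3 → C_2 sends each 3-simplex σ to the alternating sum Σ_i (−1)^i (σ with its i-th vertex removed). For instance
  ∂[0,1,3,4] = [1,3,4] − [0,3,4] + [0,1,4] − [0,1,3],
  ∂[0,1,2,4] = [1,2,4] − [0,2,4] + [0,1,4] − [0,1,2].
As a 10×5 matrix over Z this has rank 4, with invariant factors (1,1,1,1).

Now H_k = ker ∂_k / im ∂_{k+1}, so:

  H_0: rank C_0 − rank ∂_1 = 5 − 4 = 1, and the invariant factors of ∂_1 are all 1, so H_0 ≅ Z.
  H_1: rank ker ∂_1 − rank ∂_2 = (10 − 4) − 6 = 0, and the invariant factors of ∂_2 are all 1, so H_1 ≅ 0.
  H_2: rank ker ∂_2 − rank ∂_3 = (10 − 6) − 4 = 0, and the invariant factors of ∂_3 are all 1, so H_2 ≅ 0.
  H_3: rank ker ∂_3 − rank ∂_4 = (5 − 4) − 0 = 1, and there is no ∂_4, so H_3 ≅ Z.

(K is a triangulation of the 3-sphere S^3.)

H_0 ≅ Z,  H_1 = 0,  H_2 = 0,  H_3 ≅ Z.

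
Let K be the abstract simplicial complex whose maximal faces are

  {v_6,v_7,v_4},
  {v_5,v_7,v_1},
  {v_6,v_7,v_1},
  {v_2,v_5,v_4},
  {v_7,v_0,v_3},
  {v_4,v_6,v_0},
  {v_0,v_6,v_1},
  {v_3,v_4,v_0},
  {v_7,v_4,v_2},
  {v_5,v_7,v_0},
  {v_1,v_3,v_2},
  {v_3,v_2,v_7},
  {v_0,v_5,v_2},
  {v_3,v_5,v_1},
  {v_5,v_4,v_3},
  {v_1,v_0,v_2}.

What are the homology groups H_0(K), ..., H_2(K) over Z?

We work with the vertex ordering v_0 < v_1 < v_2 < v_3 < v_4 < v_5 < v_6 < v_7. The simplices of K, each written with vertices in increasing order, are:

  0-simplices (8): [v_0], [v_1], [v_2], [v_3], [v_4], [v_5], [v_6], [v_7]
  1-simplices (24): (24 of them)
  2-simplices (16): (16 of them)

giving chain groups C_0 ≅ Z^8, C_1 ≅ Z^24, C_2 ≅ Z^16.

∂_1: C_1 → C_0 is given by ∂[p,q] = [q] − [p]. For instance
  ∂[v_6,v_7] = [v_7] − [v_6].
The 8×24 boundary matrix has rank 7 and Smith normal form diag(1,1,1,1,1,1,1).

Boundary ∂_2: C_2 → C_1 maps a triangle to the signed sum of its edges. For instance
  ∂[v_3,v_4,v_5] = [v_4,v_5] − [v_3,v_5] + [v_3,v_4],
  ∂[v_0,v_5,v_7] = [v_5,v_7] − [v_0,v_7] + [v_0,v_5].
The resulting 24×16 matrix has rank 15, and its Smith normal form has invariant factors (1,1,1,1,1,1,1,1,1,1,1,1,1,1,1).

From H_k ≅ ker(∂_k) / im(∂_{k+1}) we obtain:

  H_0: rank C_0 − rank ∂_1 = 8 − 7 = 1, and the invariant factors of ∂_1 are all 1, so H_0 ≅ Z.
  H_1: rank ker ∂_1 − rank ∂_2 = (24 − 7) − 15 = 2, and the invariant factors of ∂_2 are all 1, so H_1 ≅ Z^2.
  H_2: rank ker ∂_2 − rank ∂_3 = (16 − 15) − 0 = 1, and there is no ∂_3, so H_2 ≅ Z.

H_0 = Z,  H_1 = Z^2,  H_2 = Z.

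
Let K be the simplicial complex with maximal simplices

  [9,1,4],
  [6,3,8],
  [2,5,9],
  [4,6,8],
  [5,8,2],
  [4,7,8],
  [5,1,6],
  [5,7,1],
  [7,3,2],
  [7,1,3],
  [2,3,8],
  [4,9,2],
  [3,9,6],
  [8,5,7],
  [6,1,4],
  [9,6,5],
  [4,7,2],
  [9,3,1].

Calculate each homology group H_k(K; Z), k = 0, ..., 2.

Take the total order 1 < 2 < 3 < 4 < 5 < 6 < 7 < 8 < 9 on the vertex set. Then K (dimension 2) consists of the simplices:

  0-simplices (9): [1], [2], [3], [4], [5], [6], [7], [8], [9]
  1-simplices (27): (27 of them)
  2-simplices (18): [1,3,7], [1,3,9], [1,4,6], [1,4,9], [1,5,6], [1,5,7], [2,3,7], [2,3,8], [2,4,7], [2,4,9], [2,5,8], [2,5,9], [3,6,8], [3,6,9], [4,6,8], [4,7,8], [5,6,9], [5,7,8]

so the chain groups are C_0 ≅ Z^9, C_1 ≅ Z^27, C_2 ≅ Z^18.

∂_1: C_1 → C_0 is given by ∂[p,q] = [q] − [p].
The 9×27 boundary matrix has rank 8 and Smith normal form diag(1,1,1,1,1,1,1,1).

∂_2: C_2 → C_1 sends each 2-simplex [p,q,r] to [q,r] − [p,r] + [p,q]. For instance
  ∂[3,6,8] = [6,8] − [3,8] + [3,6],
  ∂[2,5,9] = [5,9] − [2,9] + [2,5].
The 27×18 boundary matrix has rank 18 and Smith normal form diag(1,1,1,1,1,1,1,1,1,1,1,1,1,1,1,1,1,2).

Now H_k = ker ∂_k / im ∂_{k+1}, so:

  H_0: rank C_0 − rank ∂_1 = 9 − 8 = 1, and the invariant factors of ∂_1 are all 1, so H_0 ≅ Z.
  H_1: rank ker ∂_1 − rank ∂_2 = (27 − 8) − 18 = 1, and ∂_2 has invariant factor 2 > 1, so H_1 ≅ Z ⊕ Z/2.
  H_2: rank ker ∂_2 − rank ∂_3 = (18 − 18) − 0 = 0, and there is no ∂_3, so H_2 ≅ 0.

(K is a triangulation of the Klein bottle.)

H_0 = Z,  H_1 = Z ⊕ Z/2,  H_2 = 0.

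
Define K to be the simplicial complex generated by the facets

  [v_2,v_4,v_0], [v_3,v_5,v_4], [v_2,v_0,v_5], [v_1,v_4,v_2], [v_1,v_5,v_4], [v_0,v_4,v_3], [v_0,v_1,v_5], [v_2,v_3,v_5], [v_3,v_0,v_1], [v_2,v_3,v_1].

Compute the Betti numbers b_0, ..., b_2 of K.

Fix the vertex order v_0 < v_1 < v_2 < v_3 < v_4 < v_5 and write every simplex with vertices in increasing order. Then dim K = 2 and the simplices of K are:

  0-simplices (6): [v_0], [v_1], [v_2], [v_3], [v_4], [v_5]
  1-simplices (15): (15 of them)
  2-simplices (10): [v_0,v_1,v_3], [v_0,v_1,v_5], [v_0,v_2,v_4], [v_0,v_2,v_5], [v_0,v_3,v_4], [v_1,v_2,v_3], [v_1,v_2,v_4], [v_1,v_4,v_5], [v_2,v_3,v_5], [v_3,v_4,v_5]

Hence C_0 ≅ Z^6, C_1 ≅ Z^15, C_2 ≅ Z^10.

The boundary map ∂_1: C_1 → C_0 maps an edge to its endpoints' difference, ∂[p,q] = q − p. For instance
  ∂[v_2,v_3] = [v_3] − [v_2].
This gives a 6×15 integer matrix of rank 5; reducing to Smith normal form yields diagonal entries (1,1,1,1,1).

Boundary ∂_2: C_2 → C_1 sends each 2-simplex [p,q,r] to [q,r] − [p,r] + [p,q]. For instance
  ∂[v_1,v_2,v_4] = [v_2,v_4] − [v_1,v_4] + [v_1,v_2],
  ∂[v_0,v_2,v_4] = [v_2,v_4] − [v_0,v_4] + [v_0,v_2].
As a 15×10 matrix over Z this has rank 10, with invariant factors (1,1,1,1,1,1,1,1,1,2).

Now H_k = ker ∂_k / im ∂_{k+1}, so:

  H_0: rank C_0 − rank ∂_1 = 6 − 5 = 1, and the invariant factors of ∂_1 are all 1, so H_0 = Z.
  H_1: rank ker ∂_1 − rank ∂_2 = (15 − 5) − 10 = 0, and ∂_2 has invariant factor 2 > 1, so H_1 = Z/2.
  H_2: rank ker ∂_2 − rank ∂_3 = (10 − 10) − 0 = 0, and there is no ∂_3, so H_2 = 0.

As a check, the Euler characteristic is 6 − 15 + 10 = 1, which agrees with 1 − 0 + 0 = 1.
(K is a triangulation of the real projective plane RP^2.)

Hence the Betti numbers are b_0 = 1, b_1 = 0, b_2 = 0.

b_0 = 1, b_1 = 0, b_2 = 0.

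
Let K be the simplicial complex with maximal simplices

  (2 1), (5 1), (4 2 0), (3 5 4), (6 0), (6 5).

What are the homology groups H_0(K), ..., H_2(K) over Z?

K has 7 vertices, 10 edges, 2 triangles.
rank ∂_0 = 0, rank ∂_1 = 6 ⇒ b_0 = 7 − 0 − 6 = 1; all invariant factors of ∂_1 are 1 so no torsion. So H_0 ≅ Z.
rank ∂_1 = 6, rank ∂_2 = 2 ⇒ b_1 = 10 − 6 − 2 = 2; all invariant factors of ∂_2 are 1 so no torsion. So H_1 ≅ Z^2.
rank ∂_2 = 2, rank ∂_3 = 0 ⇒ b_2 = 2 − 2 − 0 = 0. So H_2 ≅ 0.

H_0 ≅ Z,  H_1 ≅ Z^2,  H_2 = 0.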